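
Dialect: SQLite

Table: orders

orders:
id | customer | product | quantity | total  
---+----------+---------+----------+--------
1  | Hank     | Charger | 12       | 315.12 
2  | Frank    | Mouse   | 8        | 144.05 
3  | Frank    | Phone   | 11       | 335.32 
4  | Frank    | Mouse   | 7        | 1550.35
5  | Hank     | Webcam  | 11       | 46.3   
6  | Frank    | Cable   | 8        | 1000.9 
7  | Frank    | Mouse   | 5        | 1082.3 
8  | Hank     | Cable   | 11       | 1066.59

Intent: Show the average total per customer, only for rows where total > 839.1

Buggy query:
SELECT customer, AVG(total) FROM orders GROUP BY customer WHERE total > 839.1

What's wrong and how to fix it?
Bug: WHERE cannot follow GROUP BY

Fix: Place WHERE between FROM and GROUP BY

Corrected query:
SELECT customer, AVG(total) FROM orders WHERE total > 839.1 GROUP BY customer

Result:
customer | AVG(total) 
---------+------------
Frank    | 1211.183333
Hank     | 1066.59    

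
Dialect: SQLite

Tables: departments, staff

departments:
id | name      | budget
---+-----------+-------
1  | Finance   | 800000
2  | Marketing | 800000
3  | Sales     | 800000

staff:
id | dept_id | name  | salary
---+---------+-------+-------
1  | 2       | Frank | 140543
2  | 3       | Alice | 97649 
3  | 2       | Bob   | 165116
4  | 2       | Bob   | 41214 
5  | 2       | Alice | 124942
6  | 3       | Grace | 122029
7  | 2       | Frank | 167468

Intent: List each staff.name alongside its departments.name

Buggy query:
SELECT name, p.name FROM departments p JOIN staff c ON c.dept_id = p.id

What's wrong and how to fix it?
Bug: 'name' exists in both joined tables, so the database can't tell which one is meant

Fix: Prefix ambiguous columns with the table alias

Corrected query:
SELECT c.name, p.name FROM departments p JOIN staff c ON c.dept_id = p.id

Result:
name  | name     
------+----------
Frank | Marketing
Alice | Sales    
Bob   | Marketing
Bob   | Marketing
Alice | Marketing
Grace | Sales    
Frank | Marketing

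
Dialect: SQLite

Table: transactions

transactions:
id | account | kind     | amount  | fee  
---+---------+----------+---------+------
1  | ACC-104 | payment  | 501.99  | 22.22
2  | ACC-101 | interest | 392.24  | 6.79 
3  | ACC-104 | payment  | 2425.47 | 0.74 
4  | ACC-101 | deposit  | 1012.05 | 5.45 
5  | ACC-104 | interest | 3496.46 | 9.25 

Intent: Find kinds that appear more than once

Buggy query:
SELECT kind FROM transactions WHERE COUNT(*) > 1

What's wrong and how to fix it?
Bug: COUNT(*) is an aggregate and cannot be used in WHERE

Fix: Group first, then use HAVING for the count condition

Corrected query:
SELECT kind FROM transactions GROUP BY kind HAVING COUNT(*) > 1

Result:
kind    
--------
interest
payment 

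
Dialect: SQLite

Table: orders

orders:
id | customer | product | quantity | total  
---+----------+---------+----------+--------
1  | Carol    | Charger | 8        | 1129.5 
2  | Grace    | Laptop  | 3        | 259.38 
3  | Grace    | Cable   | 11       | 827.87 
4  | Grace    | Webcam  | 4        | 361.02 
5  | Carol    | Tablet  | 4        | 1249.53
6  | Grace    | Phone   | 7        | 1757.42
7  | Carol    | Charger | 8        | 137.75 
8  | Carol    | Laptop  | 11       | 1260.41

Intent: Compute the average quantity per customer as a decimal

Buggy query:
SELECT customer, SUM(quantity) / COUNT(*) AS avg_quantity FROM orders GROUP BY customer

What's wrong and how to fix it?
Bug: Both operands are integers, so '/' performs integer division and truncates

Fix: Cast one side to REAL so the division keeps the fractional part

Corrected query:
SELECT customer, SUM(quantity) * 1.0 / COUNT(*) AS avg_quantity FROM orders GROUP BY customer

Result:
customer | avg_quantity
---------+-------------
Carol    | 7.75        
Grace    | 6.25        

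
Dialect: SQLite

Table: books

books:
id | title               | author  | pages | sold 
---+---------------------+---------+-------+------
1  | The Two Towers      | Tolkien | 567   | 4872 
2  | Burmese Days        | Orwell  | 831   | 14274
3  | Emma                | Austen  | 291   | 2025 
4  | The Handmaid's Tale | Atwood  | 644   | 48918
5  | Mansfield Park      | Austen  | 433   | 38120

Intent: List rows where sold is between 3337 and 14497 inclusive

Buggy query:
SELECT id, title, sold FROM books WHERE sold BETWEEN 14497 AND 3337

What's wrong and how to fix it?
Bug: The bounds are reversed; BETWEEN a AND b requires a <= b to match anything

Fix: Write BETWEEN 3337 AND 14497

Corrected query:
SELECT id, title, sold FROM books WHERE sold BETWEEN 3337 AND 14497

Result:
id | title          | sold 
---+----------------+------
1  | The Two Towers | 4872 
2  | Burmese Days   | 14274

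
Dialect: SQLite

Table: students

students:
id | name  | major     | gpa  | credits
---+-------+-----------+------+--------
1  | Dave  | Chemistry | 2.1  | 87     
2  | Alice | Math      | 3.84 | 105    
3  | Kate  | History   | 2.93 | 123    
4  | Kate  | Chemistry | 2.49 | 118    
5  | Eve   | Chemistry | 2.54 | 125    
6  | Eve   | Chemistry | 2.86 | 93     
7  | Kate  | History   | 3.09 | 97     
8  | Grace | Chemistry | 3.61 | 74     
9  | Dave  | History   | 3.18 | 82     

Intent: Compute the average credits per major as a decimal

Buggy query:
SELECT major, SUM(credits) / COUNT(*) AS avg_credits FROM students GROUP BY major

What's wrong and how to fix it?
Bug: SUM(credits) and COUNT(*) are both integers; the division truncates the fractional part

Fix: Multiply by 1.0 (or CAST to REAL) to force floating-point division

Corrected query:
SELECT major, SUM(credits) * 1.0 / COUNT(*) AS avg_credits FROM students GROUP BY major

Result:
major     | avg_credits
----------+------------
Chemistry | 99.4       
History   | 100.666667 
Math      | 105        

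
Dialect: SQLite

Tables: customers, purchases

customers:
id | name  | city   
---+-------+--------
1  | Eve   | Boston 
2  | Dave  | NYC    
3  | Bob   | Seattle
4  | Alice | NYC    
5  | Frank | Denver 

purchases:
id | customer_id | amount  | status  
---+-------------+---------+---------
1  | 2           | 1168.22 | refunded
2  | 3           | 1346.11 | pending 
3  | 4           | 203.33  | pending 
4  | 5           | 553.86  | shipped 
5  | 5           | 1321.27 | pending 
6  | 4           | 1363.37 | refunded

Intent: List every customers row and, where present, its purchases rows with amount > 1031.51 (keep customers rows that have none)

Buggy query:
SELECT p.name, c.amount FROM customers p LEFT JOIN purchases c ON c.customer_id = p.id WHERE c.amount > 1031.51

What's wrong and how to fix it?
Bug: A WHERE condition on the right-hand table after LEFT JOIN drops unmatched parents

Fix: Put 'c.amount > 1031.51' in the JOIN's ON clause instead of WHERE

Corrected query:
SELECT p.name, c.amount FROM customers p LEFT JOIN purchases c ON c.customer_id = p.id AND c.amount > 1031.51

Result:
name  | amount 
------+--------
Eve   | NULL   
Dave  | 1168.22
Bob   | 1346.11
Alice | 1363.37
Frank | 1321.27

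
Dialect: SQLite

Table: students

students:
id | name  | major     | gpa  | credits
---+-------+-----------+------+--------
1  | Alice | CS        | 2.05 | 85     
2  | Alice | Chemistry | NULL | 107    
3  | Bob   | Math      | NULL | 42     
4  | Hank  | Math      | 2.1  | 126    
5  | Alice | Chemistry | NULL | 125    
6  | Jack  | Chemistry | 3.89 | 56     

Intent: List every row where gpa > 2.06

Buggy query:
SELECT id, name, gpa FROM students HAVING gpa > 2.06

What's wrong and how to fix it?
Bug: This is a non-aggregate query (no GROUP BY, no aggregates), so in SQLite the HAVING clause is invalid here; a row-level condition belongs in WHERE

Fix: Use WHERE for row-level filtering

Corrected query:
SELECT id, name, gpa FROM students WHERE gpa > 2.06

Result:
id | name | gpa 
---+------+-----
4  | Hank | 2.1 
6  | Jack | 3.89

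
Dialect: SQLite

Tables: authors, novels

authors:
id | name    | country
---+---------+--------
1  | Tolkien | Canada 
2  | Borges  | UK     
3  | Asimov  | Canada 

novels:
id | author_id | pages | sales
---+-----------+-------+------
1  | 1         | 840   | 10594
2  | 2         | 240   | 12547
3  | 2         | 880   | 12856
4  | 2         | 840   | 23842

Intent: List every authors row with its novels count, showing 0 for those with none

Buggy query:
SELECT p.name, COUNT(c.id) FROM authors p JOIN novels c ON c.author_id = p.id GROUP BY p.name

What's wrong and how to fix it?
Bug: An inner join excludes parents with zero children

Fix: Switch to LEFT JOIN to retain unmatched parent rows

Corrected query:
SELECT p.name, COUNT(c.id) FROM authors p LEFT JOIN novels c ON c.author_id = p.id GROUP BY p.name

Result:
name    | COUNT(c.id)
--------+------------
Asimov  | 0          
Borges  | 3          
Tolkien | 1          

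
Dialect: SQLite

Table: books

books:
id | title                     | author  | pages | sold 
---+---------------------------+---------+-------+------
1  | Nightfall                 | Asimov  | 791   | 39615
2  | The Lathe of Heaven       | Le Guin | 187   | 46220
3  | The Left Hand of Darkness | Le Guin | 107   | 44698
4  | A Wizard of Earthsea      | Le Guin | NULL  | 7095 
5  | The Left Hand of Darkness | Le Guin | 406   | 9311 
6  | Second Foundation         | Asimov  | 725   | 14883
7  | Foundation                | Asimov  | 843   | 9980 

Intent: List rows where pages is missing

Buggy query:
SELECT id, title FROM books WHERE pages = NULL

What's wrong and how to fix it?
Bug: Comparing to NULL with '=' never matches; NULL = NULL is unknown, not true

Fix: Replace '= NULL' with 'IS NULL'

Corrected query:
SELECT id, title FROM books WHERE pages IS NULL

Result:
id | title               
---+---------------------
4  | A Wizard of Earthsea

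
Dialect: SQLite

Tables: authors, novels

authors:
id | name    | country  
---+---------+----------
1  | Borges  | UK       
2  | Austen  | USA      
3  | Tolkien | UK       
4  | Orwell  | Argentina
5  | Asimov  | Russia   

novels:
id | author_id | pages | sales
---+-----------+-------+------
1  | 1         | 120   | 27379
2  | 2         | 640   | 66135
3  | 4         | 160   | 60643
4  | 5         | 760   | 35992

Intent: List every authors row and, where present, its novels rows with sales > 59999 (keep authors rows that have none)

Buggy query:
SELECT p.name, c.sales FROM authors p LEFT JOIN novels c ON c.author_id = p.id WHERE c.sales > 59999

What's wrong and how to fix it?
Bug: Filtering c.sales in WHERE discards the NULL rows produced by LEFT JOIN, turning it into an inner join

Fix: Put 'c.sales > 59999' in the JOIN's ON clause instead of WHERE

Corrected query:
SELECT p.name, c.sales FROM authors p LEFT JOIN novels c ON c.author_id = p.id AND c.sales > 59999

Result:
name    | sales
--------+------
Borges  | NULL 
Austen  | 66135
Tolkien | NULL 
Orwell  | 60643
Asimov  | NULL 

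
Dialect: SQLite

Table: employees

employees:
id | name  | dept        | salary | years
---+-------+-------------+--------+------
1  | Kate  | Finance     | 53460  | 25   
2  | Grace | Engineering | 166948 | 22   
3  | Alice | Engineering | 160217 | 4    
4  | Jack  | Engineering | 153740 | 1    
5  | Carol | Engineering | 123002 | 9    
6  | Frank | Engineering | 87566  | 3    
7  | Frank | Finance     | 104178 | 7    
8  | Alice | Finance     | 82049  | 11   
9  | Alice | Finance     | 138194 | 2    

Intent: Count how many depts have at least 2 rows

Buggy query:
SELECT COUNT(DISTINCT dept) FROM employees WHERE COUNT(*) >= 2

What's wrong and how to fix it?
Bug: COUNT(*) cannot appear in WHERE; the per-group count doesn't exist yet

Fix: Group first with HAVING COUNT(*) >= 2, then COUNT the resulting groups

Corrected query:
SELECT COUNT(*) FROM (SELECT dept FROM employees GROUP BY dept HAVING COUNT(*) >= 2)

Result:
COUNT(*)
--------
2       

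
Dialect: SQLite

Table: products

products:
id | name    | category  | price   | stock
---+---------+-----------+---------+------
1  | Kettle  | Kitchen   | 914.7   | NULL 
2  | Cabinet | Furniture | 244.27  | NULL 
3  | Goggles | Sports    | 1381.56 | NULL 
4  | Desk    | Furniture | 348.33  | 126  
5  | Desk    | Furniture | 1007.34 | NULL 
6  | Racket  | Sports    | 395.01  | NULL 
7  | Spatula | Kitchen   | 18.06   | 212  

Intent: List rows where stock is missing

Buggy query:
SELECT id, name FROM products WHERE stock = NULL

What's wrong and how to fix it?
Bug: Comparing to NULL with '=' never matches; NULL = NULL is unknown, not true

Fix: Use IS NULL to test for NULL

Corrected query:
SELECT id, name FROM products WHERE stock IS NULL

Result:
id | name   
---+--------
1  | Kettle 
2  | Cabinet
3  | Goggles
5  | Desk   
6  | Racket 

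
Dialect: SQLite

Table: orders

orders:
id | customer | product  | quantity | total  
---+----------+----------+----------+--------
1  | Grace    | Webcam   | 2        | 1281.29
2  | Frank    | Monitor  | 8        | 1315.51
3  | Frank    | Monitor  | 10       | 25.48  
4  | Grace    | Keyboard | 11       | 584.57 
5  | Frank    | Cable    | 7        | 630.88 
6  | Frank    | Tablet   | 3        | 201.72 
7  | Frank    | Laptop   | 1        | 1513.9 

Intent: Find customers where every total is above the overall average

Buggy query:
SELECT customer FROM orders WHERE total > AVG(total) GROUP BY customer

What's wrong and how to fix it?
Bug: AVG() is an aggregate; it can't sit directly in WHERE

Fix: Use a subquery for AVG and a HAVING MIN(...) filter so the condition holds for every row in the group

Corrected query:
SELECT customer FROM orders GROUP BY customer HAVING MIN(total) > (SELECT AVG(total) FROM orders)

Result:
(no rows)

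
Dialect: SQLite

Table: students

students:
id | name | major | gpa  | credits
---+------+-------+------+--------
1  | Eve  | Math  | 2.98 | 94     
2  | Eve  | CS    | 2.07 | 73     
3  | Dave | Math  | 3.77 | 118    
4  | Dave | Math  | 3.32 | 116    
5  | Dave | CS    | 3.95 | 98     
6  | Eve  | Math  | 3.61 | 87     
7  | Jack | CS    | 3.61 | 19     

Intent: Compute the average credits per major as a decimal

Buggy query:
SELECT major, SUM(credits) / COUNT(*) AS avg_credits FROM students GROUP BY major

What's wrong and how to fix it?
Bug: Both operands are integers, so '/' performs integer division and truncates

Fix: Cast one side to REAL so the division keeps the fractional part

Corrected query:
SELECT major, SUM(credits) * 1.0 / COUNT(*) AS avg_credits FROM students GROUP BY major

Result:
major | avg_credits
------+------------
CS    | 63.333333  
Math  | 103.75     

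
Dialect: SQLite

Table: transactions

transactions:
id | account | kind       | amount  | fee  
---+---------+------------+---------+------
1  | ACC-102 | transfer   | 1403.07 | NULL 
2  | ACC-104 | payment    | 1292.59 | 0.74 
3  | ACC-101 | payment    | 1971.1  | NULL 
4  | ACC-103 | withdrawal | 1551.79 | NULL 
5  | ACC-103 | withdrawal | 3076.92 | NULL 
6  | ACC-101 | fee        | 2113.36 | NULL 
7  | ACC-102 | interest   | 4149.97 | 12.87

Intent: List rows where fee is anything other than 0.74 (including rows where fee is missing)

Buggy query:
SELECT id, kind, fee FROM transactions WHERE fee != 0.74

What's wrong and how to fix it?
Bug: 'fee != 0.74' is unknown when fee is NULL, so NULL rows are silently excluded

Fix: Add an explicit OR fee IS NULL to include the missing-value rows

Corrected query:
SELECT id, kind, fee FROM transactions WHERE fee != 0.74 OR fee IS NULL

Result:
id | kind       | fee  
---+------------+------
1  | transfer   | NULL 
3  | payment    | NULL 
4  | withdrawal | NULL 
5  | withdrawal | NULL 
6  | fee        | NULL 
7  | interest   | 12.87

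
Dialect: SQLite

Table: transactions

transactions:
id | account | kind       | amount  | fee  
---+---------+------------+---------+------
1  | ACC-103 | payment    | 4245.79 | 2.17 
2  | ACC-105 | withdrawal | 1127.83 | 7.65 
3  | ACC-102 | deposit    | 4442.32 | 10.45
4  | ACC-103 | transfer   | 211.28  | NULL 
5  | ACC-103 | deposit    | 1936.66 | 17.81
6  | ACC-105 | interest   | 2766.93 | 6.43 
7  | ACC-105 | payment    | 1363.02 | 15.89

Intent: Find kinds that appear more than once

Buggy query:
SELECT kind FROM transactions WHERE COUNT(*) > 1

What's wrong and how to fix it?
Bug: COUNT(*) is an aggregate and cannot be used in WHERE

Fix: Group first, then use HAVING for the count condition

Corrected query:
SELECT kind FROM transactions GROUP BY kind HAVING COUNT(*) > 1

Result:
kind   
-------
deposit
payment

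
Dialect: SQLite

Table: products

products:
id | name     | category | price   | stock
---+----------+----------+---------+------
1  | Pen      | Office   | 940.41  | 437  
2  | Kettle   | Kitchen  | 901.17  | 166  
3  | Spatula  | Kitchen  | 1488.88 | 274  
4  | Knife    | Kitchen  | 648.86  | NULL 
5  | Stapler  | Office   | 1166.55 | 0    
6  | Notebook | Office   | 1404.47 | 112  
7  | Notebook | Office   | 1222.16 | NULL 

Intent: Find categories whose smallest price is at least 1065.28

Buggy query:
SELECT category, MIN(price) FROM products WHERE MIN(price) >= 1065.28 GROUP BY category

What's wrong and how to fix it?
Bug: Aggregates like MIN are computed per group after WHERE runs

Fix: Replace WHERE with HAVING after the GROUP BY

Corrected query:
SELECT category, MIN(price) FROM products GROUP BY category HAVING MIN(price) >= 1065.28

Result:
(no rows)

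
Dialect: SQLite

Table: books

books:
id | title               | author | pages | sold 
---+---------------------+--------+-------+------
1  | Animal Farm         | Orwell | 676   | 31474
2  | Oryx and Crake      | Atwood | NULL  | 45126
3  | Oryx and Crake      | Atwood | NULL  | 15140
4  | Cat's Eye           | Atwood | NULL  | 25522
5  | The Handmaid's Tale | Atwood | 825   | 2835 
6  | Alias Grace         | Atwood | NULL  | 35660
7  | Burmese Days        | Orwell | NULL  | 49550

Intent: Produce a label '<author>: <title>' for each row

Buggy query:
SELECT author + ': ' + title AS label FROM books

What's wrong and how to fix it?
Bug: SQLite uses || for string concatenation; + coerces text to numbers (yielding 0)

Fix: Use the || operator for string concatenation

Corrected query:
SELECT author || ': ' || title AS label FROM books

Result:
label                      
---------------------------
Orwell: Animal Farm        
Atwood: Oryx and Crake     
Atwood: Oryx and Crake     
Atwood: Cat's Eye          
Atwood: The Handmaid's Tale
Atwood: Alias Grace        
Orwell: Burmese Days       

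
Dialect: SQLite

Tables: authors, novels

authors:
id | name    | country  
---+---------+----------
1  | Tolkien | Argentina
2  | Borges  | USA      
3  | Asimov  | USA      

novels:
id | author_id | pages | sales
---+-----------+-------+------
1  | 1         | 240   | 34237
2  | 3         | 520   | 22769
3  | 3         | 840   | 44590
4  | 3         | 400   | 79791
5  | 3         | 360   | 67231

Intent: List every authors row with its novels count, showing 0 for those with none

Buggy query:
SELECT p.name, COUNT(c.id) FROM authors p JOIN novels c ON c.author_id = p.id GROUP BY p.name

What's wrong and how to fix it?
Bug: An inner join excludes parents with zero children

Fix: Switch to LEFT JOIN to retain unmatched parent rows

Corrected query:
SELECT p.name, COUNT(c.id) FROM authors p LEFT JOIN novels c ON c.author_id = p.id GROUP BY p.name

Result:
name    | COUNT(c.id)
--------+------------
Asimov  | 4          
Borges  | 0          
Tolkien | 1          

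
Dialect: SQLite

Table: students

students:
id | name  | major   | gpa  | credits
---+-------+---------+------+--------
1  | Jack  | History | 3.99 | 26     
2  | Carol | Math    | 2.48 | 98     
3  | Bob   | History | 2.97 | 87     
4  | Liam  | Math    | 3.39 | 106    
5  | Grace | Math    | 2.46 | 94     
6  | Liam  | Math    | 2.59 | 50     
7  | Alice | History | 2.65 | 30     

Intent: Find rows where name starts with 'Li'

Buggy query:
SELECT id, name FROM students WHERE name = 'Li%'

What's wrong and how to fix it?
Bug: Wildcards only work with LIKE; '=' treats '%' as a literal character

Fix: Replace '=' with LIKE so 'Li%' is treated as a pattern

Corrected query:
SELECT id, name FROM students WHERE name LIKE 'Li%'

Result:
id | name
---+-----
4  | Liam
6  | Liam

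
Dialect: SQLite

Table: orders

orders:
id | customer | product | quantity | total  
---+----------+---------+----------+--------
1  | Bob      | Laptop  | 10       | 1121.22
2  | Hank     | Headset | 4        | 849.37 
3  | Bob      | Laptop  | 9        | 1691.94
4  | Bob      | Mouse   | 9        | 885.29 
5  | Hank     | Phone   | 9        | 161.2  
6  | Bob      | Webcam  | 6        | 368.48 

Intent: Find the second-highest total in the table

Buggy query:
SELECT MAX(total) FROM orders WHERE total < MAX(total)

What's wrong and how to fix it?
Bug: The inner MAX is an aggregate inside WHERE, which is not allowed

Fix: Put the inner MAX in a scalar subquery

Corrected query:
SELECT MAX(total) FROM orders WHERE total < (SELECT MAX(total) FROM orders)

Result:
MAX(total)
----------
1121.22   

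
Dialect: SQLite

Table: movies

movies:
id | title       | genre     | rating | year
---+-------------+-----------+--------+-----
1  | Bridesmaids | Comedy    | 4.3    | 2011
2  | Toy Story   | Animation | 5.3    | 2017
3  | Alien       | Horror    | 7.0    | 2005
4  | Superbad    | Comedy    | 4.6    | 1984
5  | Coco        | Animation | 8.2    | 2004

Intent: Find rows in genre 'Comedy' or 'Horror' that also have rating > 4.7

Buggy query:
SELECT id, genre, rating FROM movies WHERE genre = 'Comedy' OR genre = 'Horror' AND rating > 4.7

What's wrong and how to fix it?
Bug: AND binds tighter than OR, so this parses as genre = 'Comedy' OR (genre = 'Horror' AND rating > 4.7)

Fix: Group the OR with parentheses (or use IN), then AND the threshold

Corrected query:
SELECT id, genre, rating FROM movies WHERE (genre = 'Comedy' OR genre = 'Horror') AND rating > 4.7

Result:
id | genre  | rating
---+--------+-------
3  | Horror | 7     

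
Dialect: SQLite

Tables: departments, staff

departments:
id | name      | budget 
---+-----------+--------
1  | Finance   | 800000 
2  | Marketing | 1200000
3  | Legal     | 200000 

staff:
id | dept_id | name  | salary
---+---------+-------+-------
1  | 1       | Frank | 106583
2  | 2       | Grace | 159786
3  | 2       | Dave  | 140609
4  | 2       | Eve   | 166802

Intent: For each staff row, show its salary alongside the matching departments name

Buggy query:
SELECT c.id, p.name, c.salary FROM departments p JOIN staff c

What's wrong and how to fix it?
Bug: Missing join condition: each staff row is matched to all departments rows instead of just its own

Fix: Add ON c.dept_id = p.id to the JOIN

Corrected query:
SELECT c.id, p.name, c.salary FROM departments p JOIN staff c ON c.dept_id = p.id

Result:
id | name      | salary
---+-----------+-------
1  | Finance   | 106583
2  | Marketing | 159786
3  | Marketing | 140609
4  | Marketing | 166802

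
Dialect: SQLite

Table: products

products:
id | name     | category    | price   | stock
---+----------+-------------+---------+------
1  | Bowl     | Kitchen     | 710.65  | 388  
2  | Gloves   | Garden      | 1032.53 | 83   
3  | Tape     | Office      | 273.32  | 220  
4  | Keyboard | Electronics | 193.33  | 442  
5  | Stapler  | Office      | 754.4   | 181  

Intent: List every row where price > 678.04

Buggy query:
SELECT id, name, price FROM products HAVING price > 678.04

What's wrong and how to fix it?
Bug: This is a non-aggregate query (no GROUP BY, no aggregates), so in SQLite the HAVING clause is invalid here; a row-level condition belongs in WHERE

Fix: Replace HAVING with WHERE since the condition applies to individual rows

Corrected query:
SELECT id, name, price FROM products WHERE price > 678.04

Result:
id | name    | price  
---+---------+--------
1  | Bowl    | 710.65 
2  | Gloves  | 1032.53
5  | Stapler | 754.4  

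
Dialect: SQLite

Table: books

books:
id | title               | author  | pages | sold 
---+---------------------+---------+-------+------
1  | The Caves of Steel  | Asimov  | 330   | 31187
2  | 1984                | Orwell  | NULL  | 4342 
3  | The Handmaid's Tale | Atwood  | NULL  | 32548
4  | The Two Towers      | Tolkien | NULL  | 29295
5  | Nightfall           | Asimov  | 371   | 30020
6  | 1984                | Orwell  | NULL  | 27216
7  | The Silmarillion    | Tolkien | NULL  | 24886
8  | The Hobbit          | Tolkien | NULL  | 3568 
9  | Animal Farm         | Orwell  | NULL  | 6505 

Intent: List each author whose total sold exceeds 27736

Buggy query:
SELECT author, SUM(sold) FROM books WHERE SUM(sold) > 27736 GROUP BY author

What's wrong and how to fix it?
Bug: WHERE runs before GROUP BY, so aggregates aren't available there

Fix: Use HAVING (which filters groups after aggregation) instead of WHERE

Corrected query:
SELECT author, SUM(sold) FROM books GROUP BY author HAVING SUM(sold) > 27736

Result:
author  | SUM(sold)
--------+----------
Asimov  | 61207    
Atwood  | 32548    
Orwell  | 38063    
Tolkien | 57749    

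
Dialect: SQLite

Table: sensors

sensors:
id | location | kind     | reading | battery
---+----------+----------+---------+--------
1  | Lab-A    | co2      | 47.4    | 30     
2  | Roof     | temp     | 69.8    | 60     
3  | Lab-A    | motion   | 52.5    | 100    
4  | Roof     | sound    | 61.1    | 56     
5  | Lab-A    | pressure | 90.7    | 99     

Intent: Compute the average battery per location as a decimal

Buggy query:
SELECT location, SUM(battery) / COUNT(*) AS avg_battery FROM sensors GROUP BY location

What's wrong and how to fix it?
Bug: Both operands are integers, so '/' performs integer division and truncates

Fix: Cast one side to REAL so the division keeps the fractional part

Corrected query:
SELECT location, SUM(battery) * 1.0 / COUNT(*) AS avg_battery FROM sensors GROUP BY location

Result:
location | avg_battery
---------+------------
Lab-A    | 76.333333  
Roof     | 58         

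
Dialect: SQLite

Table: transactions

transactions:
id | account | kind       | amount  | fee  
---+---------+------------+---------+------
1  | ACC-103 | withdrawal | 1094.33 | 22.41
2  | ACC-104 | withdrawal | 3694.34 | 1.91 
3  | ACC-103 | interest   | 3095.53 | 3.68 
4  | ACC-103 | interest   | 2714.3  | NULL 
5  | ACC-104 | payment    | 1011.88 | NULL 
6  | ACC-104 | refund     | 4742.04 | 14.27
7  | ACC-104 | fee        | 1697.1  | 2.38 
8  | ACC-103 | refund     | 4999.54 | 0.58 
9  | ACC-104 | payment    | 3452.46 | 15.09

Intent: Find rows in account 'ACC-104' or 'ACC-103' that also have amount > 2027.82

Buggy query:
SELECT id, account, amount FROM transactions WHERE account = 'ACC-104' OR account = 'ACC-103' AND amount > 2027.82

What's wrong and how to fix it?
Bug: AND binds tighter than OR, so this parses as account = 'ACC-104' OR (account = 'ACC-103' AND amount > 2027.82)

Fix: Group the OR with parentheses (or use IN), then AND the threshold

Corrected query:
SELECT id, account, amount FROM transactions WHERE (account = 'ACC-104' OR account = 'ACC-103') AND amount > 2027.82

Result:
id | account | amount 
---+---------+--------
2  | ACC-104 | 3694.34
3  | ACC-103 | 3095.53
4  | ACC-103 | 2714.3 
6  | ACC-104 | 4742.04
8  | ACC-103 | 4999.54
9  | ACC-104 | 3452.46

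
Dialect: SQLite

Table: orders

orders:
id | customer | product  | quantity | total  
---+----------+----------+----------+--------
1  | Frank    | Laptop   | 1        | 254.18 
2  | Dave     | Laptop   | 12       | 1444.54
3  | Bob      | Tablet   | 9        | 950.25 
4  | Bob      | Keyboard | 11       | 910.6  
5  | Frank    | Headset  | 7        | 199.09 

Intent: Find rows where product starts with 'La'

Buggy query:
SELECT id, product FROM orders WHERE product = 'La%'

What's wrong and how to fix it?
Bug: Wildcards only work with LIKE; '=' treats '%' as a literal character

Fix: Replace '=' with LIKE so 'La%' is treated as a pattern

Corrected query:
SELECT id, product FROM orders WHERE product LIKE 'La%'

Result:
id | product
---+--------
1  | Laptop 
2  | Laptop 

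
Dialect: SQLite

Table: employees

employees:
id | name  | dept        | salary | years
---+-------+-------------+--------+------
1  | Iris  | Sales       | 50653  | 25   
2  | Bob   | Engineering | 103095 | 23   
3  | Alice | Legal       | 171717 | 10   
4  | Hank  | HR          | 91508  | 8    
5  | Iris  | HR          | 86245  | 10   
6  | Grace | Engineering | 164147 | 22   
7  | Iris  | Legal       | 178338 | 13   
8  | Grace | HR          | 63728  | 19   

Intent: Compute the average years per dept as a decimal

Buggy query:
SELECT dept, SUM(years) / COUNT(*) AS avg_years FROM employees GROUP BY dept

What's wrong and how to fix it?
Bug: Both operands are integers, so '/' performs integer division and truncates

Fix: Multiply by 1.0 (or CAST to REAL) to force floating-point division

Corrected query:
SELECT dept, SUM(years) * 1.0 / COUNT(*) AS avg_years FROM employees GROUP BY dept

Result:
dept        | avg_years
------------+----------
Engineering | 22.5     
HR          | 12.333333
Legal       | 11.5     
Sales       | 25       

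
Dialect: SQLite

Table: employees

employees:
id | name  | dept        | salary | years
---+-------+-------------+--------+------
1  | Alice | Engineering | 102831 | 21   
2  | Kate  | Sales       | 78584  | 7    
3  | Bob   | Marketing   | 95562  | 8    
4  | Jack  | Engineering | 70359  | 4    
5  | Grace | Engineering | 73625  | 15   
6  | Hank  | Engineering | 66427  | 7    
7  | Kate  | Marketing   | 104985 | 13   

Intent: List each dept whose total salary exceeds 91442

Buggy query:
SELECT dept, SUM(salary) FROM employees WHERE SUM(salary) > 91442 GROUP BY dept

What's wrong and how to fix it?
Bug: Aggregate functions cannot appear in a WHERE clause

Fix: Use HAVING (which filters groups after aggregation) instead of WHERE

Corrected query:
SELECT dept, SUM(salary) FROM employees GROUP BY dept HAVING SUM(salary) > 91442

Result:
dept        | SUM(salary)
------------+------------
Engineering | 313242     
Marketing   | 200547     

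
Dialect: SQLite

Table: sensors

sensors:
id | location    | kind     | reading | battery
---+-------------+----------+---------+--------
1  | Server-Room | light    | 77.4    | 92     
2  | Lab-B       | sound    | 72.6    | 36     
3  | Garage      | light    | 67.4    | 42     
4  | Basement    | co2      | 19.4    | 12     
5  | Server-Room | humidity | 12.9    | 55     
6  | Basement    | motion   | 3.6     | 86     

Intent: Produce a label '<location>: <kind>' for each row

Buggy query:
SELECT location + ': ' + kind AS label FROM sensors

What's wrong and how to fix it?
Bug: SQLite uses || for string concatenation; + coerces text to numbers (yielding 0)

Fix: Use the || operator for string concatenation

Corrected query:
SELECT location || ': ' || kind AS label FROM sensors

Result:
label                
---------------------
Server-Room: light   
Lab-B: sound         
Garage: light        
Basement: co2        
Server-Room: humidity
Basement: motion     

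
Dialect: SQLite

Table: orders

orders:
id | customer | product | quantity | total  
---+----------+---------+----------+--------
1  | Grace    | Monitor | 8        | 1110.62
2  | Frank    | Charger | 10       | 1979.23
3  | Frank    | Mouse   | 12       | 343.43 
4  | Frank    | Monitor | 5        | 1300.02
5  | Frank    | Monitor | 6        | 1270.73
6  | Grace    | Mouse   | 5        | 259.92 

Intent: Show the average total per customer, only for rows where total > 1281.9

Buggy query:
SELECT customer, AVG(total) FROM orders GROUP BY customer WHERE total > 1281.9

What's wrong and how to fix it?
Bug: Row-level WHERE must come before GROUP BY in the clause order

Fix: Move the WHERE clause before GROUP BY

Corrected query:
SELECT customer, AVG(total) FROM orders WHERE total > 1281.9 GROUP BY customer

Result:
customer | AVG(total)
---------+-----------
Frank    | 1639.625  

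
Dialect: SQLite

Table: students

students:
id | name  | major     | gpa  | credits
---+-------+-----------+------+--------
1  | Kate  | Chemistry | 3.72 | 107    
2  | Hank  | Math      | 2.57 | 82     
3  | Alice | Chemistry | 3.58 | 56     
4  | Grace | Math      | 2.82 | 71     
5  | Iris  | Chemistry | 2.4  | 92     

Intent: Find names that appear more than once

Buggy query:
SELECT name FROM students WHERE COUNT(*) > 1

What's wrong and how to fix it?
Bug: WHERE can't reference COUNT(*); aggregates are computed after WHERE

Fix: Group first, then use HAVING for the count condition

Corrected query:
SELECT name FROM students GROUP BY name HAVING COUNT(*) > 1

Result:
(no rows)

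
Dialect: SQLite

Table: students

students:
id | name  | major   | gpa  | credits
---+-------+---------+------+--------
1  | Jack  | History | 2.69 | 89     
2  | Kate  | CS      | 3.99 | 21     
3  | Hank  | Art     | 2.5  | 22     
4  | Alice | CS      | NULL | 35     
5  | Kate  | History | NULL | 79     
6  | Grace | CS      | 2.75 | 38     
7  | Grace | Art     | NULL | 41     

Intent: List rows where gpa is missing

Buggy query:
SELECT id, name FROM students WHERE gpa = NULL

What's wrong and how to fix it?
Bug: '= NULL' is always unknown in SQL three-valued logic, so no rows match

Fix: Replace '= NULL' with 'IS NULL'

Corrected query:
SELECT id, name FROM students WHERE gpa IS NULL

Result:
id | name 
---+------
4  | Alice
5  | Kate 
7  | Grace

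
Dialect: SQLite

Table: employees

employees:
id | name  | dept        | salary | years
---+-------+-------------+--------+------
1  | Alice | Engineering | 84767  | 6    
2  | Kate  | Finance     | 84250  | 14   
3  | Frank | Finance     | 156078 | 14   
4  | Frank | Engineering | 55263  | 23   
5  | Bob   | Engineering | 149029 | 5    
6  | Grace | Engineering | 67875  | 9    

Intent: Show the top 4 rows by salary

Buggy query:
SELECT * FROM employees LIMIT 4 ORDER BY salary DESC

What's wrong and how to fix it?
Bug: ORDER BY cannot follow LIMIT; LIMIT is the final clause

Fix: Swap the clauses: ORDER BY first, then LIMIT

Corrected query:
SELECT * FROM employees ORDER BY salary DESC LIMIT 4

Result:
id | name  | dept        | salary | years
---+-------+-------------+--------+------
3  | Frank | Finance     | 156078 | 14   
5  | Bob   | Engineering | 149029 | 5    
1  | Alice | Engineering | 84767  | 6    
2  | Kate  | Finance     | 84250  | 14   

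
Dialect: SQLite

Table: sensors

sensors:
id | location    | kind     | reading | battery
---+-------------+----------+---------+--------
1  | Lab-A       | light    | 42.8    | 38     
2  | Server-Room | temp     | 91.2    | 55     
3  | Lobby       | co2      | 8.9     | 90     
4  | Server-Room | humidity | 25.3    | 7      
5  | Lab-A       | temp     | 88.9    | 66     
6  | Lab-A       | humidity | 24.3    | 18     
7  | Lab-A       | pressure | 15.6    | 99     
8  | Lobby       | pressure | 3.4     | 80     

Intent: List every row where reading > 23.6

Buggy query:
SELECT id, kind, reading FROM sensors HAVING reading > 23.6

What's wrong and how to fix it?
Bug: This is a non-aggregate query (no GROUP BY, no aggregates), so in SQLite the HAVING clause is invalid here; a row-level condition belongs in WHERE

Fix: Replace HAVING with WHERE since the condition applies to individual rows

Corrected query:
SELECT id, kind, reading FROM sensors WHERE reading > 23.6

Result:
id | kind     | reading
---+----------+--------
1  | light    | 42.8   
2  | temp     | 91.2   
4  | humidity | 25.3   
5  | temp     | 88.9   
6  | humidity | 24.3   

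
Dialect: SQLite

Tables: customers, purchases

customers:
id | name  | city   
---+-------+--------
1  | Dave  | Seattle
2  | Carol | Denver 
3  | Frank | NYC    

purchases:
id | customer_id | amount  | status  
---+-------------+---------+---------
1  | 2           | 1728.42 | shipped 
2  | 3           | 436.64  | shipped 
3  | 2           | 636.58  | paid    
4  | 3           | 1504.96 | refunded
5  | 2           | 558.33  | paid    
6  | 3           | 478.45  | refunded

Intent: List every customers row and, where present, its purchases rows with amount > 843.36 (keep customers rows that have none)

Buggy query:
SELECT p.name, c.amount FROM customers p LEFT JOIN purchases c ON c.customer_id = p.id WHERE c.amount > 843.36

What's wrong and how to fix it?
Bug: Filtering c.amount in WHERE discards the NULL rows produced by LEFT JOIN, turning it into an inner join

Fix: Move the right-table condition into the ON clause so unmatched parents are kept

Corrected query:
SELECT p.name, c.amount FROM customers p LEFT JOIN purchases c ON c.customer_id = p.id AND c.amount > 843.36

Result:
name  | amount 
------+--------
Dave  | NULL   
Carol | 1728.42
Frank | 1504.96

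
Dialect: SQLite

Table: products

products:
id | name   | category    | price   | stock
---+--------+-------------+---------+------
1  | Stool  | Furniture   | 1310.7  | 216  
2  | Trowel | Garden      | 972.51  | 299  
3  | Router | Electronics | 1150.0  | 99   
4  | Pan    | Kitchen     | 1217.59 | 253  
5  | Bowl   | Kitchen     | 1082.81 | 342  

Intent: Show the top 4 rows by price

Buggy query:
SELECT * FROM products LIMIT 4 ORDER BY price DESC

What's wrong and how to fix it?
Bug: LIMIT must come after ORDER BY

Fix: Sort with ORDER BY, then apply LIMIT

Corrected query:
SELECT * FROM products ORDER BY price DESC LIMIT 4

Result:
id | name   | category    | price   | stock
---+--------+-------------+---------+------
1  | Stool  | Furniture   | 1310.7  | 216  
4  | Pan    | Kitchen     | 1217.59 | 253  
3  | Router | Electronics | 1150    | 99   
5  | Bowl   | Kitchen     | 1082.81 | 342  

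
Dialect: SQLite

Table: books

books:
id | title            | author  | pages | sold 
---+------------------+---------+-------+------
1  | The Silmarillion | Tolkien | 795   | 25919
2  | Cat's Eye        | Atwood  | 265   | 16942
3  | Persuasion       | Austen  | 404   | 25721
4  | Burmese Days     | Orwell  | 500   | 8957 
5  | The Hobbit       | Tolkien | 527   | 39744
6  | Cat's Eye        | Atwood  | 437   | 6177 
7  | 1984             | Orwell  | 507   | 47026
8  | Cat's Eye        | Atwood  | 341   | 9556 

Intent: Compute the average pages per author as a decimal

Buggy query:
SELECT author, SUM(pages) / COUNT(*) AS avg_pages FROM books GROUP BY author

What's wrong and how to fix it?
Bug: SUM(pages) and COUNT(*) are both integers; the division truncates the fractional part

Fix: Cast one side to REAL so the division keeps the fractional part

Corrected query:
SELECT author, SUM(pages) * 1.0 / COUNT(*) AS avg_pages FROM books GROUP BY author

Result:
author  | avg_pages 
--------+-----------
Atwood  | 347.666667
Austen  | 404       
Orwell  | 503.5     
Tolkien | 661       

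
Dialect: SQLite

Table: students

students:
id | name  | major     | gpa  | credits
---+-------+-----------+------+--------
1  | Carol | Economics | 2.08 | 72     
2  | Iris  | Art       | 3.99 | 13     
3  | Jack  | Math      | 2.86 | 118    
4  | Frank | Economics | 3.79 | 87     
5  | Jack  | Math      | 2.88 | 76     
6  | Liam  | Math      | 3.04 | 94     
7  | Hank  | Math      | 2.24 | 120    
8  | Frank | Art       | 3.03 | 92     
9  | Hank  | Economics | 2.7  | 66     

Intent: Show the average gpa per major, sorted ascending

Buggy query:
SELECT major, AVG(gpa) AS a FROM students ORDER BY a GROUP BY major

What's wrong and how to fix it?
Bug: ORDER BY appears before GROUP BY; SQL clause order requires GROUP BY first

Fix: Reorder: SELECT … FROM … GROUP BY … ORDER BY …

Corrected query:
SELECT major, AVG(gpa) AS a FROM students GROUP BY major ORDER BY a

Result:
major     | a       
----------+---------
Math      | 2.755   
Economics | 2.856667
Art       | 3.51    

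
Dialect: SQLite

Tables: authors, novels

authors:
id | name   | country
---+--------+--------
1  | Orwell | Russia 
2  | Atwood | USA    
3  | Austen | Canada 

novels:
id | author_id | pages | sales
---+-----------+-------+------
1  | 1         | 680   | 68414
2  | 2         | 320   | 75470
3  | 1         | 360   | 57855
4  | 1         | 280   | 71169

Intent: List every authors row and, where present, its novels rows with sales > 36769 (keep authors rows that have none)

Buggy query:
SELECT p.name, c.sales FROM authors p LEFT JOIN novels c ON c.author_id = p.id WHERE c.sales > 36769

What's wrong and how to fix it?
Bug: A WHERE condition on the right-hand table after LEFT JOIN drops unmatched parents

Fix: Put 'c.sales > 36769' in the JOIN's ON clause instead of WHERE

Corrected query:
SELECT p.name, c.sales FROM authors p LEFT JOIN novels c ON c.author_id = p.id AND c.sales > 36769

Result:
name   | sales
-------+------
Orwell | 57855
Orwell | 68414
Orwell | 71169
Atwood | 75470
Austen | NULL 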